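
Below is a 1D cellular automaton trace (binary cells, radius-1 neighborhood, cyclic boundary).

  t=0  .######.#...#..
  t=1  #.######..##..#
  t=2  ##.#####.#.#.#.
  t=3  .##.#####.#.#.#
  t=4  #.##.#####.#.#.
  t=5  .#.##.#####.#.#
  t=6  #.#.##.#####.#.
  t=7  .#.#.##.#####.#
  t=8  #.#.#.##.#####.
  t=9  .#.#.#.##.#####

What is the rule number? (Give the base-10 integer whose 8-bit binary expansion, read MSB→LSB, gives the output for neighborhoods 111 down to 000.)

  [7] ### => #  t=0,i=2
  [6] ##. => #  t=0,i=6
  [5] #.# => #  t=0,i=7
  [4] #.. => .  t=0,i=9
  [3] .## => .  t=0,i=1
  [2] .#. => .  t=0,i=8
  [1] ..# => #  t=0,i=0
  [0] ... => #  t=0,i=10
  bits 11100011 = 227

227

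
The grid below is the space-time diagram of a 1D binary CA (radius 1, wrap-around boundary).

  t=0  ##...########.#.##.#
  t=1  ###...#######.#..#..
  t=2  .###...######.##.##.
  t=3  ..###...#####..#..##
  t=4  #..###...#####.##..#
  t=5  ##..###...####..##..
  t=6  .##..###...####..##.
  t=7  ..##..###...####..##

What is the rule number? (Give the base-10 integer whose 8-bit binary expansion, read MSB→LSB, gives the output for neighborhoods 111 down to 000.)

212

  ###|#  b7=1 t=0,i=0
  ##.|#  b6=1 t=0,i=1
  #.#|.  b5=0 t=0,i=13
  #..|#  b4=1 t=0,i=2
  .##|.  b3=0 t=0,i=5
  .#.|#  b2=1 t=0,i=14
  ..#|.  b1=0 t=0,i=4
  ...|.  b0=0 t=0,i=3
  bits 11010100 = 212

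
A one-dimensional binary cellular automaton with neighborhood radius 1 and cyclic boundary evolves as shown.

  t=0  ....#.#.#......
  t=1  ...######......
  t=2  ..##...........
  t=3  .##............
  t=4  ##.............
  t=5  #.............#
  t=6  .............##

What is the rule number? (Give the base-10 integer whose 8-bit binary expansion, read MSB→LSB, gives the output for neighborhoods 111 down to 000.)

46

  nb ###: next=.  (t=1,i=4, bit7=0)
  nb ##.: next=.  (t=1,i=8, bit6=0)
  nb #.#: next=#  (t=0,i=5, bit5=1)
  nb #..: next=.  (t=0,i=9, bit4=0)
  nb .##: next=#  (t=1,i=3, bit3=1)
  nb .#.: next=#  (t=0,i=4, bit2=1)
  nb ..#: next=#  (t=0,i=3, bit1=1)
  nb ...: next=.  (t=0,i=0, bit0=0)
  bits 00101110 = 46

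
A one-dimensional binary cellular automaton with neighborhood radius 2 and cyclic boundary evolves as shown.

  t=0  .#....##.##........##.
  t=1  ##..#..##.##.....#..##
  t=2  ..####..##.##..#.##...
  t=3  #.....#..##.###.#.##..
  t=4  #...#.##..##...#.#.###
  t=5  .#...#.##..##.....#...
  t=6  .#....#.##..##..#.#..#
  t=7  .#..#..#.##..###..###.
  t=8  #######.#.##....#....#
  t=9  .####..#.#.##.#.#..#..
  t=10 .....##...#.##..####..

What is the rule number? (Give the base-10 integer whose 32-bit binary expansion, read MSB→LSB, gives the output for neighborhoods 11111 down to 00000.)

2400467474

  #####|#  b31=1 t=8,i=1
  ####.|.  b30=0 t=1,i=0
  ###.#|.  b29=0 t=3,i=14
  ###..|.  b28=0 t=1,i=1
  ##.##|#  b27=1 t=0,i=8
  ##.#.|#  b26=1 t=3,i=15
  ##..#|#  b25=1 t=0,i=21
  ##...|#  b24=1 t=0,i=11
  #.###|.  b23=0 t=3,i=12
  #.##.|.  b22=0 t=0,i=9
  #.#.#|.  b21=0 t=3,i=16
  #.#..|#  b20=1 t=6,i=1
  #..##|.  b19=0 t=1,i=6
  #..#.|#  b18=1 t=0,i=0
  #...#|.  b17=0 t=4,i=2
  #....|.  b16=0 t=0,i=3
  .####|.  b15=0 t=1,i=21
  .###.|.  b14=0 t=3,i=13
  .##.#|#  b13=1 t=0,i=7
  .##..|#  b12=1 t=0,i=10
  .#.##|#  b11=1 t=2,i=16
  .#.#.|.  b10=0 t=4,i=16
  .#..#|#  b9=1 t=1,i=5
  .#...|.  b8=0 t=0,i=2
  ..###|.  b7=0 t=1,i=20
  ..##.|.  b6=0 t=0,i=6
  ..#.#|.  b5=0 t=2,i=15
  ..#..|#  b4=1 t=0,i=1
  ...##|.  b3=0 t=0,i=5
  ...#.|.  b2=0 t=1,i=16
  ....#|#  b1=1 t=0,i=4
  .....|.  b0=0 t=0,i=13
  bits 10001111000101000011101000010010 = 2400467474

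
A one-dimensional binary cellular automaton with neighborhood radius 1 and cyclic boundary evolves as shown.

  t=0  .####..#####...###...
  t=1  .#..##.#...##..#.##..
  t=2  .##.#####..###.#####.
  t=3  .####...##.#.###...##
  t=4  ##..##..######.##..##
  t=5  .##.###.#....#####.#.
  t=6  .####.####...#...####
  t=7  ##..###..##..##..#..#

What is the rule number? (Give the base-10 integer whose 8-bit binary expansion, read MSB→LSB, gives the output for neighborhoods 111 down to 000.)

124

  nb ###: next=.  (t=0,i=2, bit7=0)
  nb ##.: next=#  (t=0,i=4, bit6=1)
  nb #.#: next=#  (t=1,i=6, bit5=1)
  nb #..: next=#  (t=0,i=5, bit4=1)
  nb .##: next=#  (t=0,i=1, bit3=1)
  nb .#.: next=#  (t=1,i=1, bit2=1)
  nb ..#: next=.  (t=0,i=0, bit1=0)
  nb ...: next=.  (t=0,i=13, bit0=0)
  bits 01111100 = 124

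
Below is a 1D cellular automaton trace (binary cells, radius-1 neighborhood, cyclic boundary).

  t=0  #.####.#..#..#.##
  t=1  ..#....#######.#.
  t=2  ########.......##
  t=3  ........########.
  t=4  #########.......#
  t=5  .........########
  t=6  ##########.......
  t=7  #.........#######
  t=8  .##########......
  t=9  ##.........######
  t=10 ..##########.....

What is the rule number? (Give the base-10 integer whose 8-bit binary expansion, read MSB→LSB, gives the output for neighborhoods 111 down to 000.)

31

  ###|.  b7=0 t=0,i=3
  ##.|.  b6=0 t=0,i=0
  #.#|.  b5=0 t=0,i=1
  #..|#  b4=1 t=0,i=8
  .##|#  b3=1 t=0,i=2
  .#.|#  b2=1 t=0,i=7
  ..#|#  b1=1 t=0,i=9
  ...|#  b0=1 t=1,i=0
  bits 00011111 = 31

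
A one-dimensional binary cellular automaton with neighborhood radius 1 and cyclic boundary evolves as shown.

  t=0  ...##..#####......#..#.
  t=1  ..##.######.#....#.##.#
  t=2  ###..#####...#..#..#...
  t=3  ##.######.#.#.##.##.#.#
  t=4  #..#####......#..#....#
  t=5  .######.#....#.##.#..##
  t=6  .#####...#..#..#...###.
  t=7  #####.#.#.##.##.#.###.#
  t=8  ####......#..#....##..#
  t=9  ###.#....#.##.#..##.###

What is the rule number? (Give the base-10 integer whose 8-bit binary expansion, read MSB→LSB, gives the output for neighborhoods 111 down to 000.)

154

  ###|#  b7=1 t=0,i=8
  ##.|.  b6=0 t=0,i=4
  #.#|.  b5=0 t=1,i=4
  #..|#  b4=1 t=0,i=5
  .##|#  b3=1 t=0,i=3
  .#.|.  b2=0 t=0,i=18
  ..#|#  b1=1 t=0,i=2
  ...|.  b0=0 t=0,i=0
  bits 10011010 = 154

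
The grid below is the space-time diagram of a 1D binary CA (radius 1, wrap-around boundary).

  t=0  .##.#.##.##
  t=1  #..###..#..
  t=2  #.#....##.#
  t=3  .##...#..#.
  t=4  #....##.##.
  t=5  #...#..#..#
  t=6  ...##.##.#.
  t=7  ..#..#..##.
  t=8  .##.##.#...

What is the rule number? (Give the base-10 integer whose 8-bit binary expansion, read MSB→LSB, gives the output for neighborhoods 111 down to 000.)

38

  [7] ### => .  t=1,i=4
  [6] ##. => .  t=0,i=2
  [5] #.# => #  t=0,i=0
  [4] #.. => .  t=1,i=1
  [3] .## => .  t=0,i=1
  [2] .#. => #  t=0,i=4
  [1] ..# => #  t=1,i=2
  [0] ... => .  t=2,i=4
  bits 00100110 = 38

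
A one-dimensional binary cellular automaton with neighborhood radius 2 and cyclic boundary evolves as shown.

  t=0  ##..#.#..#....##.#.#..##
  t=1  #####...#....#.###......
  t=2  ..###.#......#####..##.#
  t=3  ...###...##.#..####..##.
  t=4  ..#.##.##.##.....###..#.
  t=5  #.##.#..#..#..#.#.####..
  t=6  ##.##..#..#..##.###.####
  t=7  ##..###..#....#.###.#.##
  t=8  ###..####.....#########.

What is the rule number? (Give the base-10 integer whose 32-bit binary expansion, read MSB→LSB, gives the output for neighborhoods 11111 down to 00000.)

  #####|#  b31=1 t=1,i=2
  ####.|#  b30=1 t=0,i=0
  ###.#|#  b29=1 t=2,i=4
  ###..|#  b28=1 t=0,i=1
  ##.##|.  b27=0 t=4,i=6
  ##.#.|#  b26=1 t=0,i=16
  ##..#|#  b25=1 t=0,i=2
  ##...|.  b24=0 t=1,i=5
  #.###|#  b23=1 t=1,i=15
  #.##.|.  b22=0 t=4,i=4
  #.#.#|#  b21=1 t=0,i=17
  #.#..|.  b20=0 t=0,i=6
  #..##|.  b19=0 t=0,i=21
  #..#.|#  b18=1 t=0,i=3
  #...#|#  b17=1 t=1,i=6
  #....|.  b16=0 t=0,i=11
  .####|.  b15=0 t=0,i=23
  .###.|#  b14=1 t=1,i=16
  .##.#|#  b13=1 t=0,i=15
  .##..|#  b12=1 t=3,i=22
  .#.##|#  b11=1 t=1,i=14
  .#.#.|.  b10=0 t=0,i=5
  .#..#|.  b9=0 t=0,i=7
  .#...|.  b8=0 t=0,i=10
  ..###|.  b7=0 t=0,i=22
  ..##.|.  b6=0 t=0,i=14
  ..#.#|#  b5=1 t=0,i=4
  ..#..|.  b4=0 t=0,i=9
  ...##|#  b3=1 t=0,i=13
  ...#.|.  b2=0 t=1,i=7
  ....#|.  b1=0 t=0,i=12
  .....|#  b0=1 t=1,i=20
  bits 11110110101001100111100000101001 = 4138104873

4138104873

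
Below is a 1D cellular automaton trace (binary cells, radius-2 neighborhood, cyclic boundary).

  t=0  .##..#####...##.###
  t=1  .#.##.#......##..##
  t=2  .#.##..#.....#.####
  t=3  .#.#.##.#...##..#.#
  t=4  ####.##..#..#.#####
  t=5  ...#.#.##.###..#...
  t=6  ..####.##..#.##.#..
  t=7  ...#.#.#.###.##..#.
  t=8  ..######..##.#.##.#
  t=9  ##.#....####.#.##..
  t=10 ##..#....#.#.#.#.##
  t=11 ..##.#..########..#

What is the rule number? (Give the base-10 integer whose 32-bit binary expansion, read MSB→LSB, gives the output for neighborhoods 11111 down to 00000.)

  [31] ##### => .  t=0,i=7
  [30] ####. => .  t=0,i=8
  [29] ###.# => #  t=0,i=18
  [28] ###.. => .  t=0,i=9
  [27] ##.## => .  t=0,i=0
  [26] ##.#. => .  t=1,i=0
  [25] ##..# => #  t=0,i=3
  [24] ##... => .  t=0,i=10
  [23] #.### => .  t=0,i=16
  [22] #.##. => #  t=0,i=1
  [21] #.#.# => #  t=1,i=1
  [20] #.#.. => .  t=1,i=6
  [19] #..## => #  t=0,i=4
  [18] #..#. => #  t=2,i=6
  [17] #...# => .  t=0,i=11
  [16] #.... => .  t=1,i=8
  [15] .#### => #  t=0,i=6
  [14] .###. => #  t=0,i=17
  [13] .##.# => #  t=0,i=14
  [12] .##.. => .  t=0,i=2
  [11] .#.## => .  t=1,i=2
  [10] .#.#. => #  t=3,i=0
  [9] .#..# => #  t=4,i=10
  [8] .#... => #  t=1,i=7
  [7] ..### => .  t=0,i=5
  [6] ..##. => #  t=0,i=13
  [5] ..#.# => #  t=2,i=13
  [4] ..#.. => .  t=2,i=7
  [3] ...## => .  t=0,i=12
  [2] ...#. => #  t=2,i=12
  [1] ....# => .  t=1,i=11
  [0] ..... => .  t=1,i=9
  bits 00100010011011001110011101100100 = 577562468

577562468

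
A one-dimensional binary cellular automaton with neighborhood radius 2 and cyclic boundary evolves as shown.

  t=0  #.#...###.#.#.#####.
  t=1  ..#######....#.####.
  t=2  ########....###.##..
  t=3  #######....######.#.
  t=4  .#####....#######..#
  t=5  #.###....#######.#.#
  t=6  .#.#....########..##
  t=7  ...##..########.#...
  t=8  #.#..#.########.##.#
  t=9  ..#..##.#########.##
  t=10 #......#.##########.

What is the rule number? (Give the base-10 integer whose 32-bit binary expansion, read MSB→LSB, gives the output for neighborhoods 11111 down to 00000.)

3931294125

  #####|#  b31=1 t=0,i=16
  ####.|#  b30=1 t=0,i=17
  ###.#|#  b29=1 t=0,i=8
  ###..|.  b28=0 t=1,i=8
  ##.##|#  b27=1 t=2,i=15
  ##.#.|.  b26=0 t=0,i=9
  ##..#|#  b25=1 t=2,i=18
  ##...|.  b24=0 t=1,i=9
  #.###|.  b23=0 t=0,i=14
  #.##.|#  b22=1 t=2,i=16
  #.#.#|.  b21=0 t=0,i=0
  #.#..|#  b20=1 t=0,i=2
  #..##|.  b19=0 t=2,i=19
  #..#.|.  b18=0 t=4,i=18
  #...#|#  b17=1 t=0,i=4
  #....|.  b16=0 t=1,i=10
  .####|#  b15=1 t=0,i=15
  .###.|#  b14=1 t=0,i=7
  .##.#|.  b13=0 t=5,i=0
  .##..|.  b12=0 t=2,i=17
  .#.##|#  b11=1 t=0,i=13
  .#.#.|.  b10=0 t=0,i=1
  .#..#|.  b9=0 t=8,i=3
  .#...|#  b8=1 t=0,i=3
  ..###|#  b7=1 t=0,i=6
  ..##.|.  b6=0 t=6,i=18
  ..#.#|#  b5=1 t=1,i=13
  ..#..|.  b4=0 t=9,i=2
  ...##|#  b3=1 t=0,i=5
  ...#.|#  b2=1 t=1,i=12
  ....#|.  b1=0 t=1,i=11
  .....|#  b0=1 t=7,i=0
  bits 11101010010100101100100110101101 = 3931294125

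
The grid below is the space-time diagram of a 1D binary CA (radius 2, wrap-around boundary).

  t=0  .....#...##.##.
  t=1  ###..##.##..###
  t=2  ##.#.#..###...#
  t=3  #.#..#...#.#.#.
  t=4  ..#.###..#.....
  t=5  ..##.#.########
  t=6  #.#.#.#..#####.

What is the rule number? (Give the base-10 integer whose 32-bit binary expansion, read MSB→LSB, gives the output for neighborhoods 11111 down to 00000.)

3344259449

  [31] ##### => #  t=1,i=0
  [30] ####. => #  t=1,i=1
  [29] ###.# => .  t=2,i=1
  [28] ###.. => .  t=1,i=2
  [27] ##.## => .  t=0,i=11
  [26] ##.#. => #  t=2,i=2
  [25] ##..# => #  t=1,i=3
  [24] ##... => #  t=0,i=14
  [23] #.### => .  t=4,i=4
  [22] #.##. => #  t=0,i=12
  [21] #.#.# => .  t=2,i=3
  [20] #.#.. => #  t=2,i=5
  [19] #..## => .  t=1,i=4
  [18] #..#. => #  t=3,i=4
  [17] #...# => .  t=0,i=7
  [16] #.... => #  t=0,i=0
  [15] .#### => .  t=1,i=13
  [14] .###. => #  t=2,i=0
  [13] .##.# => .  t=0,i=10
  [12] .##.. => #  t=0,i=13
  [11] .#.## => #  t=4,i=3
  [10] .#.#. => .  t=2,i=4
  [9] .#..# => .  t=2,i=6
  [8] .#... => #  t=0,i=6
  [7] ..### => .  t=1,i=12
  [6] ..##. => #  t=0,i=9
  [5] ..#.# => #  t=3,i=9
  [4] ..#.. => #  t=0,i=5
  [3] ...## => #  t=0,i=8
  [2] ...#. => .  t=0,i=4
  [1] ....# => .  t=0,i=3
  [0] ..... => #  t=0,i=1
  bits 11000111010101010101100101111001 = 3344259449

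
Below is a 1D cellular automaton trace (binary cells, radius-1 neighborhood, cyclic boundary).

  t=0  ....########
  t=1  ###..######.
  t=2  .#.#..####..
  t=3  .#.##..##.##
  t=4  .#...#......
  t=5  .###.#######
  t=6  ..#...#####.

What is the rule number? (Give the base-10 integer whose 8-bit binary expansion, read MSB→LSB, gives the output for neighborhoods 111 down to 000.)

149

  [7] ### => #  t=0,i=5
  [6] ##. => .  t=0,i=11
  [5] #.# => .  t=1,i=11
  [4] #.. => #  t=0,i=0
  [3] .## => .  t=0,i=4
  [2] .#. => #  t=2,i=1
  [1] ..# => .  t=0,i=3
  [0] ... => #  t=0,i=1
  bits 10010101 = 149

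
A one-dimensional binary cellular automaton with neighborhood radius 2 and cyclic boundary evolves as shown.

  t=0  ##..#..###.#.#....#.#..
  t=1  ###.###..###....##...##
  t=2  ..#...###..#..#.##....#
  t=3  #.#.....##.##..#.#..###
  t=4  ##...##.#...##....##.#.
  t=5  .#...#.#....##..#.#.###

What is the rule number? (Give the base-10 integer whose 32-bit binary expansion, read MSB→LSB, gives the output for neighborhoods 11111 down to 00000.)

908630615

  nb #####: next=.  (t=1,i=0, bit31=0)
  nb ####.: next=.  (t=1,i=1, bit30=0)
  nb ###.#: next=#  (t=0,i=9, bit29=1)
  nb ###..: next=#  (t=1,i=6, bit28=1)
  nb ##.##: next=.  (t=1,i=3, bit27=0)
  nb ##.#.: next=#  (t=0,i=10, bit26=1)
  nb ##..#: next=#  (t=0,i=2, bit25=1)
  nb ##...: next=.  (t=1,i=12, bit24=0)
  nb #.###: next=.  (t=1,i=4, bit23=0)
  nb #.##.: next=.  (t=2,i=16, bit22=0)
  nb #.#.#: next=#  (t=0,i=11, bit21=1)
  nb #.#..: next=.  (t=0,i=13, bit20=0)
  nb #..##: next=#  (t=0,i=6, bit19=1)
  nb #..#.: next=.  (t=0,i=3, bit18=0)
  nb #...#: next=.  (t=1,i=19, bit17=0)
  nb #....: next=.  (t=0,i=15, bit16=0)
  nb .####: next=#  (t=1,i=22, bit15=1)
  nb .###.: next=.  (t=0,i=8, bit14=0)
  nb .##.#: next=.  (t=3,i=9, bit13=0)
  nb .##..: next=#  (t=0,i=1, bit12=1)
  nb .#.##: next=#  (t=2,i=15, bit11=1)
  nb .#.#.: next=.  (t=0,i=12, bit10=0)
  nb .#..#: next=#  (t=0,i=5, bit9=1)
  nb .#...: next=.  (t=0,i=14, bit8=0)
  nb ..###: next=.  (t=0,i=7, bit7=0)
  nb ..##.: next=#  (t=0,i=0, bit6=1)
  nb ..#.#: next=.  (t=0,i=18, bit5=0)
  nb ..#..: next=#  (t=0,i=4, bit4=1)
  nb ...##: next=.  (t=1,i=15, bit3=0)
  nb ...#.: next=#  (t=0,i=17, bit2=1)
  nb ....#: next=#  (t=0,i=16, bit1=1)
  nb .....: next=#  (t=3,i=5, bit0=1)
  bits 00110110001010001001101001010111 = 908630615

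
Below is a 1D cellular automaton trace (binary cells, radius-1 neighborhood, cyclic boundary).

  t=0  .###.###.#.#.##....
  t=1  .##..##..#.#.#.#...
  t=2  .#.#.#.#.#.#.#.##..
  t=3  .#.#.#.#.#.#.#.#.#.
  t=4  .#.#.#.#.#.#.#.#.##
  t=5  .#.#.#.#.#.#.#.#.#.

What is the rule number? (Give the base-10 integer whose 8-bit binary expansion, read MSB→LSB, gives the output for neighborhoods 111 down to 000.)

156

  [7] ### => #  t=0,i=2
  [6] ##. => .  t=0,i=3
  [5] #.# => .  t=0,i=4
  [4] #.. => #  t=0,i=15
  [3] .## => #  t=0,i=1
  [2] .#. => #  t=0,i=9
  [1] ..# => .  t=0,i=0
  [0] ... => .  t=0,i=16
  bits 10011100 = 156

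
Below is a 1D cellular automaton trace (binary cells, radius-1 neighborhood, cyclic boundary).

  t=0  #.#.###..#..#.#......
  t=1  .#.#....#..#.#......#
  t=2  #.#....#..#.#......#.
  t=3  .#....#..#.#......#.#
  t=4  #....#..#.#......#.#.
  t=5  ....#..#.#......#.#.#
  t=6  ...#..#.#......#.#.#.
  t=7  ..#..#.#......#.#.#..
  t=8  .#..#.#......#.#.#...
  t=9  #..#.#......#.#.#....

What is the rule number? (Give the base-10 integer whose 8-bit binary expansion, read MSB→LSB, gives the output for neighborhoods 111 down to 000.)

34

  [7] ### => .  t=0,i=5
  [6] ##. => .  t=0,i=6
  [5] #.# => #  t=0,i=1
  [4] #.. => .  t=0,i=7
  [3] .## => .  t=0,i=4
  [2] .#. => .  t=0,i=0
  [1] ..# => #  t=0,i=8
  [0] ... => .  t=0,i=16
  bits 00100010 = 34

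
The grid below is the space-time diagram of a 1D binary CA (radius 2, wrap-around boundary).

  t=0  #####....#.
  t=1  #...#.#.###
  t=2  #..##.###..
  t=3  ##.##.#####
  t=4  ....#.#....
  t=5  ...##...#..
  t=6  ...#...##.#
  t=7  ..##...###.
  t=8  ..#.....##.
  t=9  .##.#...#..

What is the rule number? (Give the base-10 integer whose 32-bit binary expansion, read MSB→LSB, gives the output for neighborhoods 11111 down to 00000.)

379939444

  [31] ##### => .  t=0,i=2
  [30] ####. => .  t=0,i=3
  [29] ###.# => .  t=3,i=1
  [28] ###.. => #  t=0,i=4
  [27] ##.## => .  t=2,i=5
  [26] ##.#. => #  t=6,i=9
  [25] ##..# => #  t=2,i=9
  [24] ##... => .  t=0,i=5
  [23] #.### => #  t=0,i=0
  [22] #.##. => .  t=3,i=3
  [21] #.#.# => #  t=1,i=6
  [20] #.#.. => .  t=4,i=6
  [19] #..## => .  t=2,i=2
  [18] #..#. => #  t=2,i=10
  [17] #...# => .  t=1,i=2
  [16] #.... => #  t=0,i=6
  [15] .#### => .  t=0,i=1
  [14] .###. => #  t=2,i=7
  [13] .##.# => #  t=2,i=4
  [12] .##.. => .  t=5,i=4
  [11] .#.## => #  t=0,i=10
  [10] .#.#. => .  t=1,i=5
  [9] .#..# => #  t=2,i=1
  [8] .#... => .  t=4,i=7
  [7] ..### => .  t=7,i=7
  [6] ..##. => #  t=2,i=3
  [5] ..#.# => #  t=0,i=9
  [4] ..#.. => #  t=2,i=0
  [3] ...## => .  t=5,i=2
  [2] ...#. => #  t=0,i=8
  [1] ....# => .  t=0,i=7
  [0] ..... => .  t=4,i=0
  bits 00010110101001010110101001110100 = 379939444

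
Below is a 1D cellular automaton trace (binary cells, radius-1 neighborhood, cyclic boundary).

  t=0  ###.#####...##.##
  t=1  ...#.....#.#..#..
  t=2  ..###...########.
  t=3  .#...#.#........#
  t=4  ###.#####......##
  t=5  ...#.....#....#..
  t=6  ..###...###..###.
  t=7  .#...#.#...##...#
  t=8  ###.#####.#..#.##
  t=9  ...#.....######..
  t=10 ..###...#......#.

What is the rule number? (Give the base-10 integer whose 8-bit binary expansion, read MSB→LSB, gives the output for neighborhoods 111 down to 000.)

  [7] ### => .  t=0,i=0
  [6] ##. => .  t=0,i=2
  [5] #.# => #  t=0,i=3
  [4] #.. => #  t=0,i=9
  [3] .## => .  t=0,i=4
  [2] .#. => #  t=1,i=3
  [1] ..# => #  t=0,i=11
  [0] ... => .  t=0,i=10
  bits 00110110 = 54

54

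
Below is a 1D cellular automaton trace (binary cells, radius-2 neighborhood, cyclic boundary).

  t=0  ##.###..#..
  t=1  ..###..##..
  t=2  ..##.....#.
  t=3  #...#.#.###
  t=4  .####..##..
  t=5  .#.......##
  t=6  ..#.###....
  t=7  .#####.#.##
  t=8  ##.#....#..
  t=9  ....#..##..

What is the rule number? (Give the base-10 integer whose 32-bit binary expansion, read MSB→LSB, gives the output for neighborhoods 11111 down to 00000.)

  nb #####: next=#  (t=7,i=3, bit31=1)
  nb ####.: next=.  (t=3,i=10, bit30=0)
  nb ###.#: next=.  (t=7,i=5, bit29=0)
  nb ###..: next=.  (t=0,i=5, bit28=0)
  nb ##.##: next=#  (t=0,i=2, bit27=1)
  nb ##.#.: next=.  (t=5,i=0, bit26=0)
  nb ##..#: next=.  (t=0,i=6, bit25=0)
  nb ##...: next=#  (t=1,i=9, bit24=1)
  nb #.###: next=#  (t=0,i=3, bit23=1)
  nb #.##.: next=.  (t=7,i=9, bit22=0)
  nb #.#.#: next=.  (t=3,i=6, bit21=0)
  nb #.#..: next=.  (t=5,i=1, bit20=0)
  nb #..##: next=.  (t=0,i=10, bit19=0)
  nb #..#.: next=#  (t=0,i=7, bit18=1)
  nb #...#: next=#  (t=2,i=0, bit17=1)
  nb #....: next=.  (t=1,i=10, bit16=0)
  nb .####: next=.  (t=3,i=9, bit15=0)
  nb .###.: next=#  (t=0,i=4, bit14=1)
  nb .##.#: next=.  (t=0,i=1, bit13=0)
  nb .##..: next=.  (t=1,i=8, bit12=0)
  nb .#.##: next=#  (t=3,i=7, bit11=1)
  nb .#.#.: next=.  (t=3,i=5, bit10=0)
  nb .#..#: next=.  (t=0,i=9, bit9=0)
  nb .#...: next=#  (t=2,i=10, bit8=1)
  nb ..###: next=#  (t=1,i=2, bit7=1)
  nb ..##.: next=.  (t=0,i=0, bit6=0)
  nb ..#.#: next=#  (t=3,i=4, bit5=1)
  nb ..#..: next=#  (t=0,i=8, bit4=1)
  nb ...##: next=.  (t=1,i=1, bit3=0)
  nb ...#.: next=#  (t=2,i=8, bit2=1)
  nb ....#: next=.  (t=1,i=0, bit1=0)
  nb .....: next=#  (t=2,i=6, bit0=1)
  bits 10001001100001100100100110110101 = 2307279285

2307279285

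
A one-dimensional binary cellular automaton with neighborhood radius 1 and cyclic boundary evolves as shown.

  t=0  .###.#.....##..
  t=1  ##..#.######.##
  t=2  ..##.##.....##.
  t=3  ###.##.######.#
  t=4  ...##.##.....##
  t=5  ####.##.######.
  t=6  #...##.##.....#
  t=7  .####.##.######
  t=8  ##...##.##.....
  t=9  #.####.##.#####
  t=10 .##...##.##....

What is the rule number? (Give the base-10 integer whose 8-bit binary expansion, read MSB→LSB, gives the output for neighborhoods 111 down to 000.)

  nb ###: next=.  (t=0,i=2, bit7=0)
  nb ##.: next=.  (t=0,i=3, bit6=0)
  nb #.#: next=#  (t=0,i=4, bit5=1)
  nb #..: next=#  (t=0,i=6, bit4=1)
  nb .##: next=#  (t=0,i=1, bit3=1)
  nb .#.: next=.  (t=0,i=5, bit2=0)
  nb ..#: next=#  (t=0,i=0, bit1=1)
  nb ...: next=#  (t=0,i=7, bit0=1)
  bits 00111011 = 59

59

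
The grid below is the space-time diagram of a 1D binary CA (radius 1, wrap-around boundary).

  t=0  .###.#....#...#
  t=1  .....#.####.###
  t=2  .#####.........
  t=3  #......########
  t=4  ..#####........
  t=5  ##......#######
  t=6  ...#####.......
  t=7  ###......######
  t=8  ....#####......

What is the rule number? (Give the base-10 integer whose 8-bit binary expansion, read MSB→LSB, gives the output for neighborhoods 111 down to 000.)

7

  ###|.  b7=0 t=0,i=2
  ##.|.  b6=0 t=0,i=3
  #.#|.  b5=0 t=0,i=0
  #..|.  b4=0 t=0,i=6
  .##|.  b3=0 t=0,i=1
  .#.|#  b2=1 t=0,i=5
  ..#|#  b1=1 t=0,i=9
  ...|#  b0=1 t=0,i=7
  bits 00000111 = 7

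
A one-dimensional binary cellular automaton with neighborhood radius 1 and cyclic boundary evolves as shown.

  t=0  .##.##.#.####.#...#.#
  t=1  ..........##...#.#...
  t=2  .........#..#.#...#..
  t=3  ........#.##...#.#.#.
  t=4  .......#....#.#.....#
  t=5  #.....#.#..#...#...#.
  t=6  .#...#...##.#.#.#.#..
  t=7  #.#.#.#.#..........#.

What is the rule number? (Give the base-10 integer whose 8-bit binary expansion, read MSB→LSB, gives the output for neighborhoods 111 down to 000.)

  ###|#  b7=1 t=0,i=10
  ##.|.  b6=0 t=0,i=2
  #.#|.  b5=0 t=0,i=0
  #..|#  b4=1 t=0,i=15
  .##|.  b3=0 t=0,i=1
  .#.|.  b2=0 t=0,i=7
  ..#|#  b1=1 t=0,i=17
  ...|.  b0=0 t=0,i=16
  bits 10010010 = 146

146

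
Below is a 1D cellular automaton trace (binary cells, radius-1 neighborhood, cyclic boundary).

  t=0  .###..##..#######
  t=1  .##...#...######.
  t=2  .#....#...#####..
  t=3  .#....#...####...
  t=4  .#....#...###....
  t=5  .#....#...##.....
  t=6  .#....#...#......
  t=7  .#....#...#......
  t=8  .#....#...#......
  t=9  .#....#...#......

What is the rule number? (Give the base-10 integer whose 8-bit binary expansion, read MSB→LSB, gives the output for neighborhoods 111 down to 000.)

  nb ###: next=#  (t=0,i=2, bit7=1)
  nb ##.: next=.  (t=0,i=3, bit6=0)
  nb #.#: next=.  (t=0,i=0, bit5=0)
  nb #..: next=.  (t=0,i=4, bit4=0)
  nb .##: next=#  (t=0,i=1, bit3=1)
  nb .#.: next=#  (t=1,i=6, bit2=1)
  nb ..#: next=.  (t=0,i=5, bit1=0)
  nb ...: next=.  (t=1,i=4, bit0=0)
  bits 10001100 = 140

140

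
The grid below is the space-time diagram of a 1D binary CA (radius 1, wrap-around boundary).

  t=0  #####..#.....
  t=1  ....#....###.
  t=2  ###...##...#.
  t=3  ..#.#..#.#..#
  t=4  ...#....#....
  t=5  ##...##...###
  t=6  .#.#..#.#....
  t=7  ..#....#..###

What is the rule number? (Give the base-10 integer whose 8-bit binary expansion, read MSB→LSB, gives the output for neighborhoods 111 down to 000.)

  ###|.  b7=0 t=0,i=1
  ##.|#  b6=1 t=0,i=4
  #.#|#  b5=1 t=2,i=12
  #..|.  b4=0 t=0,i=5
  .##|.  b3=0 t=0,i=0
  .#.|.  b2=0 t=0,i=7
  ..#|.  b1=0 t=0,i=6
  ...|#  b0=1 t=0,i=9
  bits 01100001 = 97

97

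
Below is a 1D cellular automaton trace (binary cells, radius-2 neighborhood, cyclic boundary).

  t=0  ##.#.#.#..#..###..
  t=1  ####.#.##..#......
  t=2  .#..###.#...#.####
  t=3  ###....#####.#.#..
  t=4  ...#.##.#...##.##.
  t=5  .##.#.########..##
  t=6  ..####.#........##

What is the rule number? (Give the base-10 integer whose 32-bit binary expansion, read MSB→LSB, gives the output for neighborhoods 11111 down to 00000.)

  nb #####: next=.  (t=3,i=9, bit31=0)
  nb ####.: next=.  (t=1,i=2, bit30=0)
  nb ###.#: next=.  (t=1,i=3, bit29=0)
  nb ###..: next=.  (t=0,i=15, bit28=0)
  nb ##.##: next=.  (t=4,i=14, bit27=0)
  nb ##.#.: next=#  (t=0,i=2, bit26=1)
  nb ##..#: next=.  (t=0,i=16, bit25=0)
  nb ##...: next=#  (t=3,i=3, bit24=1)
  nb #.###: next=.  (t=2,i=14, bit23=0)
  nb #.##.: next=.  (t=1,i=7, bit22=0)
  nb #.#.#: next=#  (t=0,i=3, bit21=1)
  nb #.#..: next=#  (t=0,i=7, bit20=1)
  nb #..##: next=.  (t=0,i=12, bit19=0)
  nb #..#.: next=.  (t=0,i=9, bit18=0)
  nb #...#: next=#  (t=2,i=10, bit17=1)
  nb #....: next=.  (t=1,i=13, bit16=0)
  nb .####: next=#  (t=1,i=1, bit15=1)
  nb .###.: next=.  (t=0,i=14, bit14=0)
  nb .##.#: next=#  (t=0,i=1, bit13=1)
  nb .##..: next=#  (t=1,i=8, bit12=1)
  nb .#.##: next=#  (t=1,i=6, bit11=1)
  nb .#.#.: next=.  (t=0,i=4, bit10=0)
  nb .#..#: next=#  (t=0,i=8, bit9=1)
  nb .#...: next=#  (t=1,i=12, bit8=1)
  nb ..###: next=.  (t=0,i=13, bit7=0)
  nb ..##.: next=#  (t=0,i=0, bit6=1)
  nb ..#.#: next=.  (t=2,i=12, bit5=0)
  nb ..#..: next=.  (t=0,i=10, bit4=0)
  nb ...##: next=#  (t=1,i=17, bit3=1)
  nb ...#.: next=#  (t=2,i=11, bit2=1)
  nb ....#: next=#  (t=1,i=16, bit1=1)
  nb .....: next=#  (t=1,i=14, bit0=1)
  bits 00000101001100101011101101001111 = 87210831

87210831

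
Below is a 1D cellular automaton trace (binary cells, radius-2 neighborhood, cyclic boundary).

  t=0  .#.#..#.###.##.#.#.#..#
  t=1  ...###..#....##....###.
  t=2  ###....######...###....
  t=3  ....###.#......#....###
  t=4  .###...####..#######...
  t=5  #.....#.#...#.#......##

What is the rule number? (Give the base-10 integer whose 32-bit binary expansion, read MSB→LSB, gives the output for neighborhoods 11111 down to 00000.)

  [31] ##### => .  t=2,i=9
  [30] ####. => .  t=2,i=11
  [29] ###.# => .  t=0,i=10
  [28] ###.. => .  t=1,i=5
  [27] ##.## => .  t=0,i=11
  [26] ##.#. => #  t=0,i=14
  [25] ##..# => .  t=1,i=6
  [24] ##... => .  t=1,i=15
  [23] #.### => #  t=0,i=8
  [22] #.##. => .  t=0,i=12
  [21] #.#.# => .  t=0,i=1
  [20] #.#.. => #  t=0,i=3
  [19] #..## => #  t=4,i=12
  [18] #..#. => #  t=0,i=5
  [17] #...# => .  t=2,i=14
  [16] #.... => #  t=1,i=0
  [15] .#### => #  t=2,i=8
  [14] .###. => .  t=0,i=9
  [13] .##.# => #  t=0,i=13
  [12] .##.. => .  t=1,i=14
  [11] .#.## => .  t=0,i=7
  [10] .#.#. => .  t=0,i=0
  [9] .#..# => #  t=0,i=4
  [8] .#... => #  t=1,i=9
  [7] ..### => .  t=1,i=3
  [6] ..##. => .  t=1,i=13
  [5] ..#.# => .  t=0,i=6
  [4] ..#.. => #  t=1,i=8
  [3] ...## => #  t=1,i=2
  [2] ...#. => #  t=3,i=14
  [1] ....# => #  t=1,i=1
  [0] ..... => .  t=3,i=11
  bits 00000100100111011010001100011110 = 77439774

77439774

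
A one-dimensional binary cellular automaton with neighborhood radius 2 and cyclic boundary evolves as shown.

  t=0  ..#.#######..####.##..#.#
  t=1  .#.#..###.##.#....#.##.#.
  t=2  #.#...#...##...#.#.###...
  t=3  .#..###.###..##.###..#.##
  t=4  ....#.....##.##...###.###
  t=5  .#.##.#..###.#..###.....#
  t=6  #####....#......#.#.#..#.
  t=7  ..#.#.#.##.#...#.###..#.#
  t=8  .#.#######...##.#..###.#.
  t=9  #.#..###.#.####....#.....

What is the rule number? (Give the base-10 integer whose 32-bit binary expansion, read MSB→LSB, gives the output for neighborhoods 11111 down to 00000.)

  [31] ##### => #  t=0,i=6
  [30] ####. => .  t=0,i=9
  [29] ###.# => .  t=0,i=16
  [28] ###.. => #  t=0,i=10
  [27] ##.## => .  t=0,i=17
  [26] ##.#. => .  t=1,i=12
  [25] ##..# => #  t=0,i=11
  [24] ##... => .  t=2,i=12
  [23] #.### => .  t=0,i=4
  [22] #.##. => #  t=0,i=18
  [21] #.#.# => #  t=2,i=17
  [20] #.#.. => .  t=0,i=24
  [19] #..## => .  t=0,i=12
  [18] #..#. => #  t=0,i=1
  [17] #...# => #  t=2,i=4
  [16] #.... => #  t=1,i=15
  [15] .#### => .  t=0,i=5
  [14] .###. => .  t=1,i=7
  [13] .##.# => #  t=1,i=11
  [12] .##.. => .  t=0,i=19
  [11] .#.## => #  t=0,i=3
  [10] .#.#. => #  t=0,i=23
  [9] .#..# => .  t=0,i=0
  [8] .#... => .  t=1,i=14
  [7] ..### => #  t=0,i=13
  [6] ..##. => #  t=2,i=10
  [5] ..#.# => .  t=0,i=2
  [4] ..#.. => #  t=2,i=6
  [3] ...## => #  t=2,i=9
  [2] ...#. => #  t=1,i=17
  [1] ....# => .  t=1,i=16
  [0] ..... => .  t=4,i=7
  bits 10010010011001110010110011011100 = 2456235228

2456235228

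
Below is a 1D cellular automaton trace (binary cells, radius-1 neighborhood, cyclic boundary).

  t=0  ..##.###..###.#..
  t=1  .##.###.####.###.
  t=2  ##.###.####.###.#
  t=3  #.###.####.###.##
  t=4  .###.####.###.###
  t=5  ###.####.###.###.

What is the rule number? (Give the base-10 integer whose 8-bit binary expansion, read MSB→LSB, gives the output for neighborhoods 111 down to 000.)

190

  nb ###: next=#  (t=0,i=6, bit7=1)
  nb ##.: next=.  (t=0,i=3, bit6=0)
  nb #.#: next=#  (t=0,i=4, bit5=1)
  nb #..: next=#  (t=0,i=8, bit4=1)
  nb .##: next=#  (t=0,i=2, bit3=1)
  nb .#.: next=#  (t=0,i=14, bit2=1)
  nb ..#: next=#  (t=0,i=1, bit1=1)
  nb ...: next=.  (t=0,i=0, bit0=0)
  bits 10111110 = 190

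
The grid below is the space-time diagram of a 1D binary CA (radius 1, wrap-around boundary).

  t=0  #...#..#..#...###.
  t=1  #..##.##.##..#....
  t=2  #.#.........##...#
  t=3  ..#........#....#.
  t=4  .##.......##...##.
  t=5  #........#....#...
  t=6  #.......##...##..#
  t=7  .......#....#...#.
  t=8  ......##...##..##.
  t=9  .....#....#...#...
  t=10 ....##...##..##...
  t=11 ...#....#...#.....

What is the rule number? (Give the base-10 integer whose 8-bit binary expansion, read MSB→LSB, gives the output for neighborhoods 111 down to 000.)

  ### -> .   bit 7 = 0  t=0,i=15
  ##. -> .   bit 6 = 0  t=0,i=16
  #.# -> .   bit 5 = 0  t=0,i=17
  #.. -> .   bit 4 = 0  t=0,i=1
  .## -> .   bit 3 = 0  t=0,i=14
  .#. -> #   bit 2 = 1  t=0,i=0
  ..# -> #   bit 1 = 1  t=0,i=3
  ... -> .   bit 0 = 0  t=0,i=2
  bits 00000110 = 6

6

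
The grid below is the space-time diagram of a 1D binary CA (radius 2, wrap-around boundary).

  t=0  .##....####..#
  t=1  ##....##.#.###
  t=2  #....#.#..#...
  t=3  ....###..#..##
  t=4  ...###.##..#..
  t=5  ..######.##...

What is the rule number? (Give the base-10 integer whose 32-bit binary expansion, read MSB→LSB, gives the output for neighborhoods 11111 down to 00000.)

1783524524

  nb #####: next=.  (t=1,i=13, bit31=0)
  nb ####.: next=#  (t=0,i=9, bit30=1)
  nb ###.#: next=#  (t=4,i=5, bit29=1)
  nb ###..: next=.  (t=0,i=10, bit28=0)
  nb ##.##: next=#  (t=4,i=6, bit27=1)
  nb ##.#.: next=.  (t=1,i=8, bit26=0)
  nb ##..#: next=#  (t=0,i=11, bit25=1)
  nb ##...: next=.  (t=0,i=3, bit24=0)
  nb #.###: next=.  (t=1,i=11, bit23=0)
  nb #.##.: next=#  (t=0,i=1, bit22=1)
  nb #.#.#: next=.  (t=1,i=9, bit21=0)
  nb #.#..: next=.  (t=2,i=7, bit20=0)
  nb #..##: next=#  (t=3,i=11, bit19=1)
  nb #..#.: next=#  (t=0,i=12, bit18=1)
  nb #...#: next=#  (t=2,i=12, bit17=1)
  nb #....: next=.  (t=0,i=4, bit16=0)
  nb .####: next=.  (t=0,i=8, bit15=0)
  nb .###.: next=#  (t=3,i=5, bit14=1)
  nb .##.#: next=#  (t=1,i=7, bit13=1)
  nb .##..: next=.  (t=0,i=2, bit12=0)
  nb .#.##: next=#  (t=0,i=0, bit11=1)
  nb .#.#.: next=#  (t=2,i=6, bit10=1)
  nb .#..#: next=.  (t=2,i=8, bit9=0)
  nb .#...: next=.  (t=2,i=1, bit8=0)
  nb ..###: next=#  (t=0,i=7, bit7=1)
  nb ..##.: next=.  (t=1,i=6, bit6=0)
  nb ..#.#: next=#  (t=0,i=13, bit5=1)
  nb ..#..: next=.  (t=2,i=0, bit4=0)
  nb ...##: next=#  (t=0,i=6, bit3=1)
  nb ...#.: next=#  (t=2,i=4, bit2=1)
  nb ....#: next=.  (t=0,i=5, bit1=0)
  nb .....: next=.  (t=4,i=0, bit0=0)
  bits 01101010010011100110110010101100 = 1783524524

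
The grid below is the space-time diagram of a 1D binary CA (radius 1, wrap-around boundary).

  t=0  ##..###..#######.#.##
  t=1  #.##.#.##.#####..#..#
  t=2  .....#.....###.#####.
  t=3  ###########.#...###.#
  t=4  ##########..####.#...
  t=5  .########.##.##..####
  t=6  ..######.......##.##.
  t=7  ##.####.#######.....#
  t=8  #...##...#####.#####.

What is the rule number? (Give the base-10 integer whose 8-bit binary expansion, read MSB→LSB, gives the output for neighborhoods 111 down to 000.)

  nb ###: next=#  (t=0,i=0, bit7=1)
  nb ##.: next=.  (t=0,i=1, bit6=0)
  nb #.#: next=.  (t=0,i=16, bit5=0)
  nb #..: next=#  (t=0,i=2, bit4=1)
  nb .##: next=.  (t=0,i=4, bit3=0)
  nb .#.: next=#  (t=0,i=17, bit2=1)
  nb ..#: next=#  (t=0,i=3, bit1=1)
  nb ...: next=#  (t=2,i=0, bit0=1)
  bits 10010111 = 151

151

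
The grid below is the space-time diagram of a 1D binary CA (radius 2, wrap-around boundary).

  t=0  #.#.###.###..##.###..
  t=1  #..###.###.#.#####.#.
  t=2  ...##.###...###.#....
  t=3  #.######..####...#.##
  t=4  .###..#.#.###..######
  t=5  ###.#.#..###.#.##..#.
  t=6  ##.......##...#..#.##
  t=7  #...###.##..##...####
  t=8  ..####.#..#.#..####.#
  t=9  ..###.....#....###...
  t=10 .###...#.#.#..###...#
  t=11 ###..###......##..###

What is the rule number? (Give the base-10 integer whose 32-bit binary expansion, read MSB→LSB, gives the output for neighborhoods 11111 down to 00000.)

1250093549

  nb #####: next=.  (t=1,i=15, bit31=0)
  nb ####.: next=#  (t=1,i=16, bit30=1)
  nb ###.#: next=.  (t=0,i=6, bit29=0)
  nb ###..: next=.  (t=0,i=10, bit28=0)
  nb ##.##: next=#  (t=0,i=7, bit27=1)
  nb ##.#.: next=.  (t=1,i=10, bit26=0)
  nb ##..#: next=#  (t=0,i=11, bit25=1)
  nb ##...: next=.  (t=2,i=9, bit24=0)
  nb #.###: next=#  (t=0,i=4, bit23=1)
  nb #.##.: next=.  (t=5,i=15, bit22=0)
  nb #.#.#: next=.  (t=0,i=2, bit21=0)
  nb #.#..: next=.  (t=1,i=0, bit20=0)
  nb #..##: next=.  (t=0,i=12, bit19=0)
  nb #..#.: next=.  (t=0,i=20, bit18=0)
  nb #...#: next=#  (t=2,i=10, bit17=1)
  nb #....: next=.  (t=2,i=18, bit16=0)
  nb .####: next=#  (t=1,i=14, bit15=1)
  nb .###.: next=#  (t=0,i=5, bit14=1)
  nb .##.#: next=#  (t=0,i=14, bit13=1)
  nb .##..: next=.  (t=5,i=16, bit12=0)
  nb .#.##: next=#  (t=0,i=3, bit11=1)
  nb .#.#.: next=.  (t=0,i=1, bit10=0)
  nb .#..#: next=.  (t=1,i=1, bit9=0)
  nb .#...: next=#  (t=2,i=17, bit8=1)
  nb ..###: next=#  (t=1,i=3, bit7=1)
  nb ..##.: next=#  (t=0,i=13, bit6=1)
  nb ..#.#: next=#  (t=0,i=0, bit5=1)
  nb ..#..: next=.  (t=6,i=14, bit4=0)
  nb ...##: next=#  (t=2,i=2, bit3=1)
  nb ...#.: next=#  (t=3,i=16, bit2=1)
  nb ....#: next=.  (t=2,i=1, bit1=0)
  nb .....: next=#  (t=2,i=0, bit0=1)
  bits 01001010100000101110100111101101 = 1250093549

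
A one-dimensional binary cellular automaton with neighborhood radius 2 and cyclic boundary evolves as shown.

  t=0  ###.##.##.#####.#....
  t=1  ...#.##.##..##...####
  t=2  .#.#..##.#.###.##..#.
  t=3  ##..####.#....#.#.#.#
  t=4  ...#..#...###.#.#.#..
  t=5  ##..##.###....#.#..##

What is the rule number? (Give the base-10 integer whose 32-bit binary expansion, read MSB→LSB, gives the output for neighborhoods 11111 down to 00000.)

  ##### -> #   bit 31 = 1  t=0,i=12
  ####. -> #   bit 30 = 1  t=0,i=13
  ###.# -> .   bit 29 = 0  t=0,i=2
  ###.. -> .   bit 28 = 0  t=1,i=20
  ##.## -> #   bit 27 = 1  t=0,i=3
  ##.#. -> .   bit 26 = 0  t=0,i=15
  ##..# -> .   bit 25 = 0  t=1,i=10
  ##... -> .   bit 24 = 0  t=1,i=0
  #.### -> .   bit 23 = 0  t=0,i=10
  #.##. -> .   bit 22 = 0  t=0,i=4
  #.#.# -> #   bit 21 = 1  t=2,i=9
  #.#.. -> .   bit 20 = 0  t=0,i=16
  #..## -> #   bit 19 = 1  t=1,i=11
  #..#. -> #   bit 18 = 1  t=2,i=0
  #...# -> #   bit 17 = 1  t=1,i=1
  #.... -> #   bit 16 = 1  t=0,i=18
  .#### -> .   bit 15 = 0  t=0,i=11
  .###. -> .   bit 14 = 0  t=0,i=1
  .##.# -> #   bit 13 = 1  t=0,i=5
  .##.. -> #   bit 12 = 1  t=1,i=9
  .#.## -> .   bit 11 = 0  t=1,i=4
  .#.#. -> .   bit 10 = 0  t=2,i=2
  .#..# -> #   bit 9 = 1  t=2,i=4
  .#... -> #   bit 8 = 1  t=0,i=17
  ..### -> .   bit 7 = 0  t=0,i=0
  ..##. -> #   bit 6 = 1  t=1,i=12
  ..#.# -> #   bit 5 = 1  t=1,i=3
  ..#.. -> .   bit 4 = 0  t=2,i=19
  ...## -> #   bit 3 = 1  t=0,i=20
  ...#. -> .   bit 2 = 0  t=1,i=2
  ....# -> #   bit 1 = 1  t=0,i=19
  ..... -> #   bit 0 = 1  t=4,i=0
  bits 11001000001011110011001101101011 = 3358536555

3358536555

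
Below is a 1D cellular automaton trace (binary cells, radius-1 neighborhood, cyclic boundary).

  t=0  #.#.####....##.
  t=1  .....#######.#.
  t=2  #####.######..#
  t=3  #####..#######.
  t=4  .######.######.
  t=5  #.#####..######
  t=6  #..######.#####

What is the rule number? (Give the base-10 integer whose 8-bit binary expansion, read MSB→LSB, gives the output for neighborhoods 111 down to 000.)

211

  ### -> #   bit 7 = 1  t=0,i=5
  ##. -> #   bit 6 = 1  t=0,i=7
  #.# -> .   bit 5 = 0  t=0,i=1
  #.. -> #   bit 4 = 1  t=0,i=8
  .## -> .   bit 3 = 0  t=0,i=4
  .#. -> .   bit 2 = 0  t=0,i=0
  ..# -> #   bit 1 = 1  t=0,i=11
  ... -> #   bit 0 = 1  t=0,i=9
  bits 11010011 = 211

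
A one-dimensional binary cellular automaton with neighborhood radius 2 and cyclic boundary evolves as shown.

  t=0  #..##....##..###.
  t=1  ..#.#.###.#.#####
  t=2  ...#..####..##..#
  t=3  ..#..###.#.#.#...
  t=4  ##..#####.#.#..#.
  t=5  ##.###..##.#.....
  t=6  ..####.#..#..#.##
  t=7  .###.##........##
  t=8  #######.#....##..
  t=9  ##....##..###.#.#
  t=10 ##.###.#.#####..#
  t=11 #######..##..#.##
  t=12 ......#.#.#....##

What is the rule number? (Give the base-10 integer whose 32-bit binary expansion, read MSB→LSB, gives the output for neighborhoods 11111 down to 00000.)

  nb #####: next=.  (t=1,i=14, bit31=0)
  nb ####.: next=.  (t=1,i=15, bit30=0)
  nb ###.#: next=#  (t=0,i=15, bit29=1)
  nb ###..: next=#  (t=1,i=16, bit28=1)
  nb ##.##: next=#  (t=5,i=2, bit27=1)
  nb ##.#.: next=#  (t=0,i=16, bit26=1)
  nb ##..#: next=.  (t=0,i=11, bit25=0)
  nb ##...: next=.  (t=0,i=5, bit24=0)
  nb #.###: next=#  (t=1,i=6, bit23=1)
  nb #.##.: next=#  (t=4,i=0, bit22=1)
  nb #.#.#: next=.  (t=1,i=4, bit21=0)
  nb #.#..: next=.  (t=0,i=0, bit20=0)
  nb #..##: next=#  (t=0,i=2, bit19=1)
  nb #..#.: next=.  (t=1,i=1, bit18=0)
  nb #...#: next=.  (t=2,i=1, bit17=0)
  nb #....: next=#  (t=0,i=6, bit16=1)
  nb .####: next=#  (t=1,i=13, bit15=1)
  nb .###.: next=#  (t=0,i=14, bit14=1)
  nb .##.#: next=.  (t=5,i=1, bit13=0)
  nb .##..: next=#  (t=0,i=4, bit12=1)
  nb .#.##: next=.  (t=1,i=5, bit11=0)
  nb .#.#.: next=#  (t=1,i=3, bit10=1)
  nb .#..#: next=.  (t=0,i=1, bit9=0)
  nb .#...: next=.  (t=2,i=0, bit8=0)
  nb ..###: next=#  (t=0,i=13, bit7=1)
  nb ..##.: next=.  (t=0,i=3, bit6=0)
  nb ..#.#: next=.  (t=1,i=2, bit5=0)
  nb ..#..: next=.  (t=2,i=3, bit4=0)
  nb ...##: next=#  (t=0,i=8, bit3=1)
  nb ...#.: next=#  (t=2,i=2, bit2=1)
  nb ....#: next=#  (t=0,i=7, bit1=1)
  nb .....: next=.  (t=3,i=16, bit0=0)
  bits 00111100110010011101010010001110 = 1019860110

1019860110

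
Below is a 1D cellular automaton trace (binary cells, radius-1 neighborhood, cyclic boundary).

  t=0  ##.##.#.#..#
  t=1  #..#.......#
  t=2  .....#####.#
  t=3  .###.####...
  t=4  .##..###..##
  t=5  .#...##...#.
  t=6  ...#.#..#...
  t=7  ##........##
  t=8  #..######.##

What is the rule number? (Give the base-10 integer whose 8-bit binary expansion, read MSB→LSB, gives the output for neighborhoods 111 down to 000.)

  ###|#  b7=1 t=0,i=0
  ##.|.  b6=0 t=0,i=1
  #.#|.  b5=0 t=0,i=2
  #..|.  b4=0 t=0,i=9
  .##|#  b3=1 t=0,i=3
  .#.|.  b2=0 t=0,i=6
  ..#|.  b1=0 t=0,i=10
  ...|#  b0=1 t=1,i=5
  bits 10001001 = 137

137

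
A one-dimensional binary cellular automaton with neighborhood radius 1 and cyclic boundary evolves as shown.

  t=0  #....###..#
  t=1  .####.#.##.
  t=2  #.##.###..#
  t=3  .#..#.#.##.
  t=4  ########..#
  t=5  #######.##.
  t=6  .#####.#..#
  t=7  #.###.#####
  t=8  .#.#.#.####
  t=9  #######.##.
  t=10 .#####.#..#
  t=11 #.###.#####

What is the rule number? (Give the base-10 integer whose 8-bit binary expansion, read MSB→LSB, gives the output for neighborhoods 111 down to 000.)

183

  [7] ### => #  t=0,i=6
  [6] ##. => .  t=0,i=0
  [5] #.# => #  t=1,i=5
  [4] #.. => #  t=0,i=1
  [3] .## => .  t=0,i=5
  [2] .#. => #  t=1,i=6
  [1] ..# => #  t=0,i=4
  [0] ... => #  t=0,i=2
  bits 10110111 = 183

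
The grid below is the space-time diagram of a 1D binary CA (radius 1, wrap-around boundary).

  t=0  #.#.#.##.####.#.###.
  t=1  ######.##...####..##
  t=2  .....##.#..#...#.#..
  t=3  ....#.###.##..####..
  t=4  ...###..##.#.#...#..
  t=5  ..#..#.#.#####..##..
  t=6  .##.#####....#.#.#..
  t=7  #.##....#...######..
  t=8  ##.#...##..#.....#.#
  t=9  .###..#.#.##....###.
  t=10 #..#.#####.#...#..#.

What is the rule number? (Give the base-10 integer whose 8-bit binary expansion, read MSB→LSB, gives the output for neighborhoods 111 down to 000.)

  nb ###: next=.  (t=0,i=10, bit7=0)
  nb ##.: next=#  (t=0,i=7, bit6=1)
  nb #.#: next=#  (t=0,i=1, bit5=1)
  nb #..: next=.  (t=1,i=9, bit4=0)
  nb .##: next=.  (t=0,i=6, bit3=0)
  nb .#.: next=#  (t=0,i=0, bit2=1)
  nb ..#: next=#  (t=1,i=11, bit1=1)
  nb ...: next=.  (t=1,i=10, bit0=0)
  bits 01100110 = 102

102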